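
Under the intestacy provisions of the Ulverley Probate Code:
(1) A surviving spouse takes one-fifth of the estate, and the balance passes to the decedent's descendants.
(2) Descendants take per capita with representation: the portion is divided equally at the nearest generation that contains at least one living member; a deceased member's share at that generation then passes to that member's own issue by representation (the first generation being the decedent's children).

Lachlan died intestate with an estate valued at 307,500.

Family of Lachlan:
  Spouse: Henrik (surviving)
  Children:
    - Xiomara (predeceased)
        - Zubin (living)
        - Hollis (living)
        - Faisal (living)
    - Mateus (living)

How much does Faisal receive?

Henrik takes one-fifth of 307,500 = 61,500. The remaining 246,000 passes to the descendants.
The descendants' portion (246,000) is divided into 2 shares of 123,000: Mateus takes 123,000; Xiomara's 123,000 share passes to Xiomara's issue.
Xiomara's share (123,000) is divided into 3 shares of 41,000: Zubin, Hollis, and Faisal each take 41,000.

Faisal receives 41,000.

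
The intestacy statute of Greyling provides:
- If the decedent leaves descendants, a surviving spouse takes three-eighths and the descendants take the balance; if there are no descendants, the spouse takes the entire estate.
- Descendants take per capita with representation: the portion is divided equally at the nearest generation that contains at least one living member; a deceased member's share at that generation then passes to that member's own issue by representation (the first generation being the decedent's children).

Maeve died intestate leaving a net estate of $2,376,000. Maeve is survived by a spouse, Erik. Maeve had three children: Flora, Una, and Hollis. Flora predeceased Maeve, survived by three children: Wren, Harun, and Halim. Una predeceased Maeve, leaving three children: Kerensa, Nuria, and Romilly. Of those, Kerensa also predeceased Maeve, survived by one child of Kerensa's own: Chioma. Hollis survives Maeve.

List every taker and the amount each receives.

Erik takes three-eighths of $2,376,000 = $891,000. The remaining $1,485,000 passes to the descendants.
The descendants' portion ($1,485,000) is divided into 3 shares of $495,000: Hollis takes $495,000; Flora's $495,000 share passes to Flora's issue; Una's $495,000 share passes to Una's issue.
Flora's share ($495,000) is divided into 3 shares of $165,000: Wren, Harun, and Halim each take $165,000.
Una's share ($495,000) is divided into 3 shares of $165,000: Nuria and Romilly each take $165,000; Kerensa's $165,000 share passes to Kerensa's issue.
Kerensa's share ($165,000) passes entirely to Chioma.

Erik: $891,000; Wren: $165,000; Harun: $165,000; Halim: $165,000; Chioma: $165,000; Nuria: $165,000; Romilly: $165,000; Hollis: $495,000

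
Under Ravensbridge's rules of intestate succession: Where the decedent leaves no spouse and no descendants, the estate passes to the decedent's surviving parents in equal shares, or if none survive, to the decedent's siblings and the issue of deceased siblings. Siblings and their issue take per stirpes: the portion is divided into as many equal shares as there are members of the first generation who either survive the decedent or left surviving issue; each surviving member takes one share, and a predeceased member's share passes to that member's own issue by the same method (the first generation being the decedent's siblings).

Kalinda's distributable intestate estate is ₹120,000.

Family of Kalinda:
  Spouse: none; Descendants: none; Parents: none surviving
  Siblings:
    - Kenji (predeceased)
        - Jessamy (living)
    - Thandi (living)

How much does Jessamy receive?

The entire ₹120,000 passes to the siblings and their issue.
That amount (₹120,000) is divided into 2 shares of ₹60,000: Thandi takes ₹60,000; Kenji's ₹60,000 share passes to Kenji's issue.
Kenji's share (₹60,000) passes entirely to Jessamy.

Jessamy receives ₹60,000.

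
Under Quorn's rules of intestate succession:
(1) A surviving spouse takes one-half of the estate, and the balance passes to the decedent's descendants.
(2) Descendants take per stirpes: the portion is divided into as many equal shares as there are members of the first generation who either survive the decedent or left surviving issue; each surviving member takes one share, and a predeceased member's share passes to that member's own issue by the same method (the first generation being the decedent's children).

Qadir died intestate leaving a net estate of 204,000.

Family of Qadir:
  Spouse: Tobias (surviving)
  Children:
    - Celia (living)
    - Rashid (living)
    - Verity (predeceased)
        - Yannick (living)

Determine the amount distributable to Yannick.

Tobias takes one-half of 204,000 = 102,000. The remaining 102,000 passes to the descendants.
The descendants' portion (102,000) is divided into 3 shares of 34,000: Celia and Rashid each take 34,000; Verity's 34,000 share passes to Verity's issue.
Verity's share (34,000) passes entirely to Yannick.

Yannick receives 34,000.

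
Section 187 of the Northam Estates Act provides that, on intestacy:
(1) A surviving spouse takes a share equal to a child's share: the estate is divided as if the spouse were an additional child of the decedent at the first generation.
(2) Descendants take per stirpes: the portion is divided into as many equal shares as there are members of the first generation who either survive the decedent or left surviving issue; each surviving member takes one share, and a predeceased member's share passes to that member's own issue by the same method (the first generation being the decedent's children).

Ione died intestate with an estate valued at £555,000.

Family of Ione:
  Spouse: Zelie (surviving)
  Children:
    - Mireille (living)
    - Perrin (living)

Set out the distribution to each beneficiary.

The spouse counts as an additional share at the children's level, so there are 3 primary shares of £185,000. Zelie takes one such share (£185,000).
The children's combined portion (£370,000) is divided into 2 shares of £185,000: Mireille and Perrin each take £185,000.

Zelie: £185,000; Mireille: £185,000; Perrin: £185,000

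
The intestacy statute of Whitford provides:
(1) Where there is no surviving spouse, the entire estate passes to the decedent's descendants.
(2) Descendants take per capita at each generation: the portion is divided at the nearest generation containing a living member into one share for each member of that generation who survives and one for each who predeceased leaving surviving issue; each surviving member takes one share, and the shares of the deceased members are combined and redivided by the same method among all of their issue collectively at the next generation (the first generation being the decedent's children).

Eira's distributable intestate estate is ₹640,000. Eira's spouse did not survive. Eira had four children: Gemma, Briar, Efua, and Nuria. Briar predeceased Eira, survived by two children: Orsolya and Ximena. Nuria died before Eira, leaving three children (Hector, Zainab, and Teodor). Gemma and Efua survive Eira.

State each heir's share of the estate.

Gemma: ₹160,000; Orsolya: ₹64,000; Ximena: ₹64,000; Efua: ₹160,000; Hector: ₹64,000; Zainab: ₹64,000; Teodor: ₹64,000

The entire ₹640,000 passes to the descendants.
That amount (₹640,000) is divided at the children's generation into 4 shares of ₹160,000. Gemma and Efua each take ₹160,000. The 2 shares of the deceased (Briar and Nuria) are combined into a pool of ₹320,000.
That pool (₹320,000) is divided at the grandchildren's generation equally among Orsolya, Ximena, Hector, Zainab, and Teodor: ₹64,000 each.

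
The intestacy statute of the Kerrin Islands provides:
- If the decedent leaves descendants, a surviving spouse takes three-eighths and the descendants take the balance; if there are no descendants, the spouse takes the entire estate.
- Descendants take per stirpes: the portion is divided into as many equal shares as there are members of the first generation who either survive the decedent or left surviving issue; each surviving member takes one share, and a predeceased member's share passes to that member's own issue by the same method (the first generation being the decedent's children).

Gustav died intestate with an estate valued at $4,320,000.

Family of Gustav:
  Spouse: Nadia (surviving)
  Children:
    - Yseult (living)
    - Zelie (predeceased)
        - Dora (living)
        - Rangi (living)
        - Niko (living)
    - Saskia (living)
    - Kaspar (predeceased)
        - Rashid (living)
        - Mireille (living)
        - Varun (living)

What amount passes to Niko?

Nadia takes three-eighths of $4,320,000 = $1,620,000. The remaining $2,700,000 passes to the descendants.
The descendants' portion ($2,700,000) is divided into 4 shares of $675,000: Yseult and Saskia each take $675,000; Zelie's $675,000 share passes to Zelie's issue; Kaspar's $675,000 share passes to Kaspar's issue.
Zelie's share ($675,000) is divided into 3 shares of $225,000: Dora, Rangi, and Niko each take $225,000.
Kaspar's share ($675,000) is divided into 3 shares of $225,000: Rashid, Mireille, and Varun each take $225,000.

Niko receives $225,000.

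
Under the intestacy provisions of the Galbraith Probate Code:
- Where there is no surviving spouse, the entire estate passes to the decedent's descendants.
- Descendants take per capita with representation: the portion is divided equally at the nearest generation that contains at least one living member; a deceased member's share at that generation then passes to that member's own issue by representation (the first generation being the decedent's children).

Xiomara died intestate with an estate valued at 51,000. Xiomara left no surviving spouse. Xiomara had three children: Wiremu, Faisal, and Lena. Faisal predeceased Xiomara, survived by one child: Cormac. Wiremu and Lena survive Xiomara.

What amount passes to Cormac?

The entire 51,000 passes to the descendants.
That amount (51,000) is divided into 3 shares of 17,000: Wiremu and Lena each take 17,000; Faisal's 17,000 share passes to Faisal's issue.
Faisal's share (17,000) passes entirely to Cormac.

Cormac receives 17,000.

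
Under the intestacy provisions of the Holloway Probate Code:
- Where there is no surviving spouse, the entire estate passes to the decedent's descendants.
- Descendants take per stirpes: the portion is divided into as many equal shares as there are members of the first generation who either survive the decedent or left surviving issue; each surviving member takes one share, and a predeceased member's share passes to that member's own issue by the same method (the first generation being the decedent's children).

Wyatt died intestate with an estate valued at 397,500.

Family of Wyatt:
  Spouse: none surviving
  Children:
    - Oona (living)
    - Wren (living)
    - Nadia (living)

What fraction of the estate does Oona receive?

The entire 397,500 passes to the descendants.
That amount (397,500) is divided into 3 shares of 132,500: Oona, Wren, and Nadia each take 132,500.

Oona receives 1/3 of the estate.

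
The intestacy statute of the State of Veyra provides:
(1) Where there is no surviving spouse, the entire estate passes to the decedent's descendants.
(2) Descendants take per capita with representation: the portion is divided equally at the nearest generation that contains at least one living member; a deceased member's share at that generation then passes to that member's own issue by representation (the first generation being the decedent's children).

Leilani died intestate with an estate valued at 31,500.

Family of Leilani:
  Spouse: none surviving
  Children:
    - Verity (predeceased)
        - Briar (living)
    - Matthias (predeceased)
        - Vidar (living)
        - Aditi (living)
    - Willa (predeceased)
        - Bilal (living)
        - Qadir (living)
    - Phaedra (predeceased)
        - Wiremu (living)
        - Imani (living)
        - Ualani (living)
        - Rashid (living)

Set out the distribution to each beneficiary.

Briar: 3,500; Vidar: 3,500; Aditi: 3,500; Bilal: 3,500; Qadir: 3,500; Wiremu: 3,500; Imani: 3,500; Ualani: 3,500; Rashid: 3,500

The entire 31,500 passes to the descendants.
No child survives, so the initial division is made at the grandchildren's generation.
That amount (31,500) is divided into 9 shares of 3,500: Briar, Vidar, Aditi, Bilal, Qadir, Wiremu, Imani, Ualani, and Rashid each take 3,500.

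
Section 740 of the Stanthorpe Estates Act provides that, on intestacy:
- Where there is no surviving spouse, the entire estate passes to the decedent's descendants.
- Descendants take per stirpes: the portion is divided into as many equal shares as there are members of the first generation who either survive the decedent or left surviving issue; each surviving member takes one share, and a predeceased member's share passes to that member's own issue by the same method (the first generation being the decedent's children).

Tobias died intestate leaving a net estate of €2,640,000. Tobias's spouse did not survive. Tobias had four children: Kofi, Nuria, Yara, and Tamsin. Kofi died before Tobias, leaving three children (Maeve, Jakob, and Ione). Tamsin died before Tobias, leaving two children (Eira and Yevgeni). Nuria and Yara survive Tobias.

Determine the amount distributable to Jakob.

Jakob receives €220,000.

The entire €2,640,000 passes to the descendants.
That amount (€2,640,000) is divided into 4 shares of €660,000: Nuria and Yara each take €660,000; Kofi's €660,000 share passes to Kofi's issue; Tamsin's €660,000 share passes to Tamsin's issue.
Kofi's share (€660,000) is divided into 3 shares of €220,000: Maeve, Jakob, and Ione each take €220,000.
Tamsin's share (€660,000) is divided into 2 shares of €330,000: Eira and Yevgeni each take €330,000.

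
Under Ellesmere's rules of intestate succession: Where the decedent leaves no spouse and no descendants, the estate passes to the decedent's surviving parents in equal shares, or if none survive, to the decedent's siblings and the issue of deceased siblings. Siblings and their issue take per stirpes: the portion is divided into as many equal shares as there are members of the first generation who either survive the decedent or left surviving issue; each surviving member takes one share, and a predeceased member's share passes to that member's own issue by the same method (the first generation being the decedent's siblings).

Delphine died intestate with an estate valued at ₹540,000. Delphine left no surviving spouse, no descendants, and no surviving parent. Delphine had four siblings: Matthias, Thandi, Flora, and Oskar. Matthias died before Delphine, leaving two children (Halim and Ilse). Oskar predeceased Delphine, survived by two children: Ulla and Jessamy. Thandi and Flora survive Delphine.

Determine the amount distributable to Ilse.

The entire ₹540,000 passes to the siblings and their issue.
That amount (₹540,000) is divided into 4 shares of ₹135,000: Thandi and Flora each take ₹135,000; Matthias's ₹135,000 share passes to Matthias's issue; Oskar's ₹135,000 share passes to Oskar's issue.
Matthias's share (₹135,000) is divided into 2 shares of ₹67,500: Halim and Ilse each take ₹67,500.
Oskar's share (₹135,000) is divided into 2 shares of ₹67,500: Ulla and Jessamy each take ₹67,500.

Ilse receives ₹67,500.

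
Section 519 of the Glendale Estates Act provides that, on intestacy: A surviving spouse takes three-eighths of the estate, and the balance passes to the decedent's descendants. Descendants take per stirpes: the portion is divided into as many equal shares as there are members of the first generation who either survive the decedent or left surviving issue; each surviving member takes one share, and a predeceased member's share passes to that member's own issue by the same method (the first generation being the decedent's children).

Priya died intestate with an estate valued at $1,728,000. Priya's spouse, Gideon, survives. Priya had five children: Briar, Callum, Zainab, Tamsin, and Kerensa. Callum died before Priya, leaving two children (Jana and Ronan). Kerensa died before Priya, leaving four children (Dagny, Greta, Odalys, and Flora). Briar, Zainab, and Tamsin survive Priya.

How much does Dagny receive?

Gideon takes three-eighths of $1,728,000 = $648,000. The remaining $1,080,000 passes to the descendants.
The descendants' portion ($1,080,000) is divided into 5 shares of $216,000: Briar, Zainab, and Tamsin each take $216,000; Callum's $216,000 share passes to Callum's issue; Kerensa's $216,000 share passes to Kerensa's issue.
Callum's share ($216,000) is divided into 2 shares of $108,000: Jana and Ronan each take $108,000.
Kerensa's share ($216,000) is divided into 4 shares of $54,000: Dagny, Greta, Odalys, and Flora each take $54,000.

Dagny receives $54,000.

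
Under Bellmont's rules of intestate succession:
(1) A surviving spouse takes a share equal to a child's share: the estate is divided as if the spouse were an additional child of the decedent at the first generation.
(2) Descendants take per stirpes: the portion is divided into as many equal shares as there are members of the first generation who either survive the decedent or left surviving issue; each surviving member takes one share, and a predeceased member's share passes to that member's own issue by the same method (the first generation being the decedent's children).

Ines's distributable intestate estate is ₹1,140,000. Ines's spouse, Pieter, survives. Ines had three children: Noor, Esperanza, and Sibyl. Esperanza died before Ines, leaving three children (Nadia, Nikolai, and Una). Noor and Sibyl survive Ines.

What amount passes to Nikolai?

The spouse counts as an additional share at the children's level, so there are 4 primary shares of ₹285,000. Pieter takes one such share (₹285,000).
The children's combined portion (₹855,000) is divided into 3 shares of ₹285,000: Noor and Sibyl each take ₹285,000; Esperanza's ₹285,000 share passes to Esperanza's issue.
Esperanza's share (₹285,000) is divided into 3 shares of ₹95,000: Nadia, Nikolai, and Una each take ₹95,000.

Nikolai receives ₹95,000.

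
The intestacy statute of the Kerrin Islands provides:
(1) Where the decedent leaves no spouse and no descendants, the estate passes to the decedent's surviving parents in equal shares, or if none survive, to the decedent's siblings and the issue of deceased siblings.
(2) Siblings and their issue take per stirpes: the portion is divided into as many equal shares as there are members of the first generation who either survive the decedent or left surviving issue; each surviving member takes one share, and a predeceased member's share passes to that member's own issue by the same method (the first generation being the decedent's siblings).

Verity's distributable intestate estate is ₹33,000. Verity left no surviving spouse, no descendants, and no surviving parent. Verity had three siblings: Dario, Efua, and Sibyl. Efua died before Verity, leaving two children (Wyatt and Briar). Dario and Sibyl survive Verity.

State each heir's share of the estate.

Dario: ₹11,000; Wyatt: ₹5,500; Briar: ₹5,500; Sibyl: ₹11,000

The entire ₹33,000 passes to the siblings and their issue.
That amount (₹33,000) is divided into 3 shares of ₹11,000: Dario and Sibyl each take ₹11,000; Efua's ₹11,000 share passes to Efua's issue.
Efua's share (₹11,000) is divided into 2 shares of ₹5,500: Wyatt and Briar each take ₹5,500.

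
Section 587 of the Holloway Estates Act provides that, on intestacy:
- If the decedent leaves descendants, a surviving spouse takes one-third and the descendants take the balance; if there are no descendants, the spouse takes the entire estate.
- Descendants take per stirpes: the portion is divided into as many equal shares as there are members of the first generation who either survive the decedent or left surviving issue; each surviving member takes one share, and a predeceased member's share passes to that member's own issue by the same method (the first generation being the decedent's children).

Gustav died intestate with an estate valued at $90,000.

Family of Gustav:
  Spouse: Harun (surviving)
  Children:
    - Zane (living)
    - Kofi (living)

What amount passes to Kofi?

Harun takes one-third of $90,000 = $30,000. The remaining $60,000 passes to the descendants.
The descendants' portion ($60,000) is divided into 2 shares of $30,000: Zane and Kofi each take $30,000.

Kofi receives $30,000.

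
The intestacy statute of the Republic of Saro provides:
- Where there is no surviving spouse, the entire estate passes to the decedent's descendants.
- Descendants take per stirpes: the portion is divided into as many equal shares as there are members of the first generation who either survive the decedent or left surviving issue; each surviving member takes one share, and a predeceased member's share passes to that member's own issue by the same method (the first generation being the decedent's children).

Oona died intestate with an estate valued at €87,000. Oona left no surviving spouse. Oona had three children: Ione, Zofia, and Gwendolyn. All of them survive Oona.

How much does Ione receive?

The entire €87,000 passes to the descendants.
That amount (€87,000) is divided into 3 shares of €29,000: Ione, Zofia, and Gwendolyn each take €29,000.

Ione receives €29,000.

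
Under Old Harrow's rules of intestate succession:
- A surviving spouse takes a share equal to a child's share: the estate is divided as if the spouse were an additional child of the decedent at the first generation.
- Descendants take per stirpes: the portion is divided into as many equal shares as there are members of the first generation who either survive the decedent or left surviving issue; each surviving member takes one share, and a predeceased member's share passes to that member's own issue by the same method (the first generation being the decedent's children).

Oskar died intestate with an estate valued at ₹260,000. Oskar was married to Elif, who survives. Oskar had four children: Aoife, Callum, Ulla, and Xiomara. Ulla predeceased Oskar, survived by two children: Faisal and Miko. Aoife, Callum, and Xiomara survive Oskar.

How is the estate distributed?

Elif: ₹52,000; Aoife: ₹52,000; Callum: ₹52,000; Faisal: ₹26,000; Miko: ₹26,000; Xiomara: ₹52,000

The spouse counts as an additional share at the children's level, so there are 5 primary shares of ₹52,000. Elif takes one such share (₹52,000).
The children's combined portion (₹208,000) is divided into 4 shares of ₹52,000: Aoife, Callum, and Xiomara each take ₹52,000; Ulla's ₹52,000 share passes to Ulla's issue.
Ulla's share (₹52,000) is divided into 2 shares of ₹26,000: Faisal and Miko each take ₹26,000.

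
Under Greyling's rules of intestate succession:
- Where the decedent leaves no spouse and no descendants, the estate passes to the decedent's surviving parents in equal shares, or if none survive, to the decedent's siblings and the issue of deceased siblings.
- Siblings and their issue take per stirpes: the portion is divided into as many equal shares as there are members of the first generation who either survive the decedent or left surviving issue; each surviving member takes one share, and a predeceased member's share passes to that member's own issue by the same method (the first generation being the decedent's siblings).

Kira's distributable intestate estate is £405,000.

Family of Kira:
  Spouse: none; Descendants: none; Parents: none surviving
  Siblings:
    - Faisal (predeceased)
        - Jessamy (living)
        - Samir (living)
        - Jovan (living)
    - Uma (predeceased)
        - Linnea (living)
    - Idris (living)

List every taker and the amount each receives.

The entire £405,000 passes to the siblings and their issue.
That amount (£405,000) is divided into 3 shares of £135,000: Idris takes £135,000; Faisal's £135,000 share passes to Faisal's issue; Uma's £135,000 share passes to Uma's issue.
Faisal's share (£135,000) is divided into 3 shares of £45,000: Jessamy, Samir, and Jovan each take £45,000.
Uma's share (£135,000) passes entirely to Linnea.

Jessamy: £45,000; Samir: £45,000; Jovan: £45,000; Linnea: £135,000; Idris: £135,000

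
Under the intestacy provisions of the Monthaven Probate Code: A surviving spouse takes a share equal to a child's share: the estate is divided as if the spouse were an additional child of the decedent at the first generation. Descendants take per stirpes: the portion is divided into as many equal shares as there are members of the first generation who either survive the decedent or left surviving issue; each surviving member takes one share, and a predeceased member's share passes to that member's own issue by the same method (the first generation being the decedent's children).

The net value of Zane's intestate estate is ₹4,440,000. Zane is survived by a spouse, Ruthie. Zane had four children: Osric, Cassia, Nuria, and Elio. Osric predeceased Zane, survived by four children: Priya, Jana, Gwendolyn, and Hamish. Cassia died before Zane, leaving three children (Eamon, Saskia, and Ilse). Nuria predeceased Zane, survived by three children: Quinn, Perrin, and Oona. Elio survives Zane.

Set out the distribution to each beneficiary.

Ruthie: ₹888,000; Priya: ₹222,000; Jana: ₹222,000; Gwendolyn: ₹222,000; Hamish: ₹222,000; Eamon: ₹296,000; Saskia: ₹296,000; Ilse: ₹296,000; Quinn: ₹296,000; Perrin: ₹296,000; Oona: ₹296,000; Elio: ₹888,000

The spouse counts as an additional share at the children's level, so there are 5 primary shares of ₹888,000. Ruthie takes one such share (₹888,000).
The children's combined portion (₹3,552,000) is divided into 4 shares of ₹888,000: Elio takes ₹888,000; Osric's ₹888,000 share passes to Osric's issue; Cassia's ₹888,000 share passes to Cassia's issue; Nuria's ₹888,000 share passes to Nuria's issue.
Osric's share (₹888,000) is divided into 4 shares of ₹222,000: Priya, Jana, Gwendolyn, and Hamish each take ₹222,000.
Cassia's share (₹888,000) is divided into 3 shares of ₹296,000: Eamon, Saskia, and Ilse each take ₹296,000.
Nuria's share (₹888,000) is divided into 3 shares of ₹296,000: Quinn, Perrin, and Oona each take ₹296,000.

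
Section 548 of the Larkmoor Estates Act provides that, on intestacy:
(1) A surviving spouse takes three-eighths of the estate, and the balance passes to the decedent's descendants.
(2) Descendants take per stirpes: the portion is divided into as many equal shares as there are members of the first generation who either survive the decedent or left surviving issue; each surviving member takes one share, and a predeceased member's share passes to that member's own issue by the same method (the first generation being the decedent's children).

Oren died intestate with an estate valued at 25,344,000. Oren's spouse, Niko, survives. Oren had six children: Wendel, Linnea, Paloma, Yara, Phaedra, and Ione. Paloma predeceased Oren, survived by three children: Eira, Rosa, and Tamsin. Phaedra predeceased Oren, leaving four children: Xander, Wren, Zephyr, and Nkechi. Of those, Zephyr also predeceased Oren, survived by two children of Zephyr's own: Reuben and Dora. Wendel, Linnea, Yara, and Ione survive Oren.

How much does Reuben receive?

Niko takes three-eighths of 25,344,000 = 9,504,000. The remaining 15,840,000 passes to the descendants.
The descendants' portion (15,840,000) is divided into 6 shares of 2,640,000: Wendel, Linnea, Yara, and Ione each take 2,640,000; Paloma's 2,640,000 share passes to Paloma's issue; Phaedra's 2,640,000 share passes to Phaedra's issue.
Paloma's share (2,640,000) is divided into 3 shares of 880,000: Eira, Rosa, and Tamsin each take 880,000.
Phaedra's share (2,640,000) is divided into 4 shares of 660,000: Xander, Wren, and Nkechi each take 660,000; Zephyr's 660,000 share passes to Zephyr's issue.
Zephyr's share (660,000) is divided into 2 shares of 330,000: Reuben and Dora each take 330,000.

Reuben receives 330,000.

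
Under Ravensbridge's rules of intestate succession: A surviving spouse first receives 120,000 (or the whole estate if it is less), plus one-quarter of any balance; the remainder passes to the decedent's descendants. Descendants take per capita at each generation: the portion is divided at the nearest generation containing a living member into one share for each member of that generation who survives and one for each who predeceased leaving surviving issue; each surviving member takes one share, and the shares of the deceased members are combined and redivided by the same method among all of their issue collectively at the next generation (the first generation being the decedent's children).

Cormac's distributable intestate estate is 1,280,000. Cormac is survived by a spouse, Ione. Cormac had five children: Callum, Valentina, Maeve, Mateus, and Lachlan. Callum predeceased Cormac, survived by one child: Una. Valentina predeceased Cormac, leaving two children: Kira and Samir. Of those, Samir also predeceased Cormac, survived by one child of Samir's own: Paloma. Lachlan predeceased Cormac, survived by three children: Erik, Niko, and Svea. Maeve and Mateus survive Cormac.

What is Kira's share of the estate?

Ione first takes 120,000, leaving a balance of 1,160,000. Ione then takes one-quarter of the balance (290,000), for a total of 410,000. The remaining 870,000 passes to the descendants.
The descendants' portion (870,000) is divided at the children's generation into 5 shares of 174,000. Maeve and Mateus each take 174,000. The 3 shares of the deceased (Callum, Valentina, and Lachlan) are combined into a pool of 522,000.
That pool (522,000) is divided at the grandchildren's generation into 6 shares of 87,000. Una, Kira, Erik, Niko, and Svea each take 87,000. The remaining share for the deceased Samir (87,000) is carried to the next generation.
That pool (87,000) passes entirely to Paloma, the sole taker at the great-grandchildren's generation.

Kira receives 87,000.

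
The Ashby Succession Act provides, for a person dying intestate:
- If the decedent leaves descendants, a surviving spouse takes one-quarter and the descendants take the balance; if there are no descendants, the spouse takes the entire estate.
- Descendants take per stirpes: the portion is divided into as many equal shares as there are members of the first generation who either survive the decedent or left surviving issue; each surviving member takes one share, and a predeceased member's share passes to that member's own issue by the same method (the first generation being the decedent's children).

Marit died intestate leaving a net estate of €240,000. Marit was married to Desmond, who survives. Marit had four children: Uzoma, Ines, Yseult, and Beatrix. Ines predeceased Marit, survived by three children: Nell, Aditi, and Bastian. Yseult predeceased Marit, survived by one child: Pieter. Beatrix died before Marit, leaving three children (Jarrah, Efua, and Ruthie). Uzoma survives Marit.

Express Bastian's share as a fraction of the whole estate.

Bastian receives 1/16 of the estate.

Desmond takes one-quarter of €240,000 = €60,000. The remaining €180,000 passes to the descendants.
The descendants' portion (€180,000) is divided into 4 shares of €45,000: Uzoma takes €45,000; Ines's €45,000 share passes to Ines's issue; Yseult's €45,000 share passes to Yseult's issue; Beatrix's €45,000 share passes to Beatrix's issue.
Ines's share (€45,000) is divided into 3 shares of €15,000: Nell, Aditi, and Bastian each take €15,000.
Yseult's share (€45,000) passes entirely to Pieter.
Beatrix's share (€45,000) is divided into 3 shares of €15,000: Jarrah, Efua, and Ruthie each take €15,000.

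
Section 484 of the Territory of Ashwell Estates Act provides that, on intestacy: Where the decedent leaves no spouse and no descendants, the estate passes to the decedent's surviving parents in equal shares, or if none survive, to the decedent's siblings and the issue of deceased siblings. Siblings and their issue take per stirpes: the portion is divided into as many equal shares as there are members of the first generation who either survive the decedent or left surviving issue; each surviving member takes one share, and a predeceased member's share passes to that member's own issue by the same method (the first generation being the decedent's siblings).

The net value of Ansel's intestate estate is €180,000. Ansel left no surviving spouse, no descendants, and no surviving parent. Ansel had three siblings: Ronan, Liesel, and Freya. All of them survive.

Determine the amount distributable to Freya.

The entire €180,000 passes to the siblings and their issue.
That amount (€180,000) is divided into 3 shares of €60,000: Ronan, Liesel, and Freya each take €60,000.

Freya receives €60,000.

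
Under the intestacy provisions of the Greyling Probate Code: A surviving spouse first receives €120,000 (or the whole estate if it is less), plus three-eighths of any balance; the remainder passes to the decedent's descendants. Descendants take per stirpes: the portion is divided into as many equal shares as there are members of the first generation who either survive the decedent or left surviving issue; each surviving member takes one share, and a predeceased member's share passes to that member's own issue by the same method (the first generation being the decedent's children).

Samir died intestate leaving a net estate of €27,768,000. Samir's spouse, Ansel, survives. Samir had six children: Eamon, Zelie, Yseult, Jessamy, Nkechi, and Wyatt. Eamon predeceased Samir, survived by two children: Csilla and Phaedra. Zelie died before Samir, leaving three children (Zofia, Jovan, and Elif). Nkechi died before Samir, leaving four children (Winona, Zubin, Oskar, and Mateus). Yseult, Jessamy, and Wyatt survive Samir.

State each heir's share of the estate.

Ansel first takes €120,000, leaving a balance of €27,648,000. Ansel then takes three-eighths of the balance (€10,368,000), for a total of €10,488,000. The remaining €17,280,000 passes to the descendants.
The descendants' portion (€17,280,000) is divided into 6 shares of €2,880,000: Yseult, Jessamy, and Wyatt each take €2,880,000; Eamon's €2,880,000 share passes to Eamon's issue; Zelie's €2,880,000 share passes to Zelie's issue; Nkechi's €2,880,000 share passes to Nkechi's issue.
Eamon's share (€2,880,000) is divided into 2 shares of €1,440,000: Csilla and Phaedra each take €1,440,000.
Zelie's share (€2,880,000) is divided into 3 shares of €960,000: Zofia, Jovan, and Elif each take €960,000.
Nkechi's share (€2,880,000) is divided into 4 shares of €720,000: Winona, Zubin, Oskar, and Mateus each take €720,000.

Ansel: €10,488,000; Csilla: €1,440,000; Phaedra: €1,440,000; Zofia: €960,000; Jovan: €960,000; Elif: €960,000; Yseult: €2,880,000; Jessamy: €2,880,000; Winona: €720,000; Zubin: €720,000; Oskar: €720,000; Mateus: €720,000; Wyatt: €2,880,000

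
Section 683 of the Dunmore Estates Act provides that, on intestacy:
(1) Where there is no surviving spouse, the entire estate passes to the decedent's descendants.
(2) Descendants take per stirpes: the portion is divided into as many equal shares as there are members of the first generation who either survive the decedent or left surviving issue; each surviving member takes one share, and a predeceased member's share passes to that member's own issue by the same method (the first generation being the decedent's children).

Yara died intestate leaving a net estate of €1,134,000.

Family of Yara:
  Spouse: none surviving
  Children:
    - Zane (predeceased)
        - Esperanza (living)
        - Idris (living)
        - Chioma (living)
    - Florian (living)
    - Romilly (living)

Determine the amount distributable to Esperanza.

The entire €1,134,000 passes to the descendants.
That amount (€1,134,000) is divided into 3 shares of €378,000: Florian and Romilly each take €378,000; Zane's €378,000 share passes to Zane's issue.
Zane's share (€378,000) is divided into 3 shares of €126,000: Esperanza, Idris, and Chioma each take €126,000.

Esperanza receives €126,000.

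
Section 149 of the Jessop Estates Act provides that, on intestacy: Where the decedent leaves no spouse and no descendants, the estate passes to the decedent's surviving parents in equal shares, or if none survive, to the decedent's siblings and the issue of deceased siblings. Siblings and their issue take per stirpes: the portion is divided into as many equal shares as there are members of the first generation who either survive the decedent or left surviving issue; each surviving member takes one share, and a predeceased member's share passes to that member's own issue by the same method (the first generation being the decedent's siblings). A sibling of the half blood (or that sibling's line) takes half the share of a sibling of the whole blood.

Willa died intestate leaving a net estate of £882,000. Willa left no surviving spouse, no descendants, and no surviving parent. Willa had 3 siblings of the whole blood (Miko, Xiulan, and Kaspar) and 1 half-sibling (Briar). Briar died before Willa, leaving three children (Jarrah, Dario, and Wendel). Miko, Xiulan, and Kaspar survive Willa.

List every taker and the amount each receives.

The entire £882,000 passes to the siblings and their issue.
Counting each half-blood sibling's line as half a unit, there are 7/2 units in £882,000, so one unit is £252,000. Whole-blood lines (Miko, Xiulan, and Kaspar) take £252,000 each; half-blood lines (Briar) take £126,000 each.
Briar's share (£126,000) is divided into 3 shares of £42,000: Jarrah, Dario, and Wendel each take £42,000.

Miko: £252,000; Jarrah: £42,000; Dario: £42,000; Wendel: £42,000; Xiulan: £252,000; Kaspar: £252,000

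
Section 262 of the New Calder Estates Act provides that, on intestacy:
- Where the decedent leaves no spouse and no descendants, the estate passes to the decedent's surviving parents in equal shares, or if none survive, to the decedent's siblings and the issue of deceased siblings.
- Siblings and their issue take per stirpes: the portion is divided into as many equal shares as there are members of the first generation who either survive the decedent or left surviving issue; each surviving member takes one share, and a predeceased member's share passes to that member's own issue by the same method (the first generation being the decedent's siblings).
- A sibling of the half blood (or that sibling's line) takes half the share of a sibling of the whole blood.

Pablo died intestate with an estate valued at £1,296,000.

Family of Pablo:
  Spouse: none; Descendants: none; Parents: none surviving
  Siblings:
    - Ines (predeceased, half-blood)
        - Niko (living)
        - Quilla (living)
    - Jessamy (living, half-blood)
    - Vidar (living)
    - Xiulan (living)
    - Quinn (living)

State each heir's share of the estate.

The entire £1,296,000 passes to the siblings and their issue.
Counting each half-blood sibling's line as half a unit, there are 4 units in £1,296,000, so one unit is £324,000. Whole-blood lines (Vidar, Xiulan, and Quinn) take £324,000 each; half-blood lines (Ines and Jessamy) take £162,000 each.
Ines's share (£162,000) is divided into 2 shares of £81,000: Niko and Quilla each take £81,000.

Niko: £81,000; Quilla: £81,000; Jessamy: £162,000; Vidar: £324,000; Xiulan: £324,000; Quinn: £324,000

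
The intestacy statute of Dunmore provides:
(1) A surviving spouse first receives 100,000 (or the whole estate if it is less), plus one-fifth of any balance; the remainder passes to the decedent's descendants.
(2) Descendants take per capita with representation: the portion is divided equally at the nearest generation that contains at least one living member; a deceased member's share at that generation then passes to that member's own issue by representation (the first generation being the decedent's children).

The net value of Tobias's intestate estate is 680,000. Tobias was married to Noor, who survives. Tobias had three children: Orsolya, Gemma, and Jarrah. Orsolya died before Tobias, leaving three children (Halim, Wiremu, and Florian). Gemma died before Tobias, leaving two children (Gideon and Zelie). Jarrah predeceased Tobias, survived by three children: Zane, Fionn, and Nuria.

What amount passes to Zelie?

Noor first takes 100,000, leaving a balance of 580,000. Noor then takes one-fifth of the balance (116,000), for a total of 216,000. The remaining 464,000 passes to the descendants.
No child survives, so the initial division is made at the grandchildren's generation.
The descendants' portion (464,000) is divided into 8 shares of 58,000: Halim, Wiremu, Florian, Gideon, Zelie, Zane, Fionn, and Nuria each take 58,000.

Zelie receives 58,000.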